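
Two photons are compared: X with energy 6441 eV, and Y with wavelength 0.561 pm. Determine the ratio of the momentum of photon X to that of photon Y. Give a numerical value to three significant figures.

2.91e-3

p_X = 3.442e-24 kg·m/s (from energy = 6441 eV, via p = E/c).
p_Y = 1.181e-21 kg·m/s (from wavelength = 0.561 pm, via p = h/λ).
Ratio = 3.442e-24 / 1.181e-21 = 2.91e-3.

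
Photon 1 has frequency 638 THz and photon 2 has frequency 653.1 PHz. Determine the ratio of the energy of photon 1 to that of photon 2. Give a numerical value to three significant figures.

E_1 = 4.227e-19 J (from frequency = 638 THz, via E = hf).
E_2 = 4.327e-16 J (from frequency = 653.1 PHz, via E = hf).
Ratio = 4.227e-19 / 4.327e-16 = 9.77e-4.

9.77e-4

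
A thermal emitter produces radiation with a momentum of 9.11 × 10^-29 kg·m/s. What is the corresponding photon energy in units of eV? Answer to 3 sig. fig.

Apply E = pc: E = 2.731 × 10^-20 J.
Converting to eV: E = 0.1705 eV ≈ 0.170 eV.

0.170 eV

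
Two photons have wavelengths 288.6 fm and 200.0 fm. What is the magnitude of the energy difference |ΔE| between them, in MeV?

1.90 MeV

Using E = hc/λ: E₁ = 6.8830·10^-13 J, E₂ = 9.9322·10^-13 J.
|ΔE| = |6.8830·10^-13 − 9.9322·10^-13| = 3.05·10^-13 J = 1.90 MeV.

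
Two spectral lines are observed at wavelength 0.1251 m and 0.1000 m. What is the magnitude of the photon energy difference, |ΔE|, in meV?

2.49e-3 meV

Using E = hc/λ: E₁ = 1.5879e-24 J, E₂ = 1.9864e-24 J.
|ΔE| = |1.5879e-24 − 1.9864e-24| = 3.99e-25 J = 2.49e-3 meV.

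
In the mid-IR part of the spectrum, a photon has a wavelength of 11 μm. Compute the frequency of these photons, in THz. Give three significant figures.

In SI units: λ = 11 μm = 1.1e-5 m.
Since f = c/λ for a photon, f = 2.725e13 Hz.
Converting to THz: f = 27.25 THz ≈ 27.3 THz.

27.3 THz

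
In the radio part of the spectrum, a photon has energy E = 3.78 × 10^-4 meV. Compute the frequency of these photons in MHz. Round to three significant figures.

In SI units: E = 3.78 × 10^-4 meV = 6.0562 × 10^-26 J.
Apply f = E/h: f = 9.140 × 10^7 Hz.
Converting to MHz: f = 91.40 MHz ≈ 91.4 MHz.

91.4 MHz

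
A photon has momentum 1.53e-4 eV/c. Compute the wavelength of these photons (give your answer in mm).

8.10 mm

Take h = 6.62607015e-34 J·s, c = 2.99792458e8 m/s, 1 eV = 1.602176634e-19 J.
First convert: p = 1.53e-4 eV/c = 8.1768e-32 kg·m/s.
The photon relation is λ = h/p, giving λ = 0.008104 m.
Converting to mm: λ = 8.104 mm ≈ 8.10 mm.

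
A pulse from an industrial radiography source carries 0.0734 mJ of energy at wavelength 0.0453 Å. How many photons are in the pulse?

1.67 × 10^9 photons

Per-photon energy: E = 4.385 × 10^-14 J (from wavelength = 0.0453 Å).
N = E_total / E_photon = 7.34 × 10^-5 J / 4.385 × 10^-14 J = 1.67 × 10^9.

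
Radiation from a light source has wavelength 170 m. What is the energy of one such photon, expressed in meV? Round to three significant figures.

7.29e-6 meV

Since E = hc/λ for a photon, E = 1.168e-27 J.
Converting to meV: E = 7.293e-6 meV ≈ 7.29e-6 meV.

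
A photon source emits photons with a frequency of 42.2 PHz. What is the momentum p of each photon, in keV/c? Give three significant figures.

Use h = 6.62607015 × 10^-34 J·s, c = 2.99792458 × 10^8 m/s, 1 eV = 1.602176634 × 10^-19 J.
First convert: f = 42.2 PHz = 4.22 × 10^16 Hz.
The photon relation is p = hf/c, giving p = 9.327 × 10^-26 kg·m/s.
Converting to keV/c: p = 0.1745 keV/c ≈ 0.175 keV/c.

0.175 keV/c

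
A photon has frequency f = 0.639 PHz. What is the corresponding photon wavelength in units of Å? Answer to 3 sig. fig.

4690 Å

(c = 2.99792458 × 10^8 m/s.)
Convert to SI: f = 0.639 PHz = 6.39 × 10^14 Hz.
The photon relation is λ = c/f, giving λ = 4.692 × 10^-7 m.
Converting to Å: λ = 4692 Å ≈ 4690 Å.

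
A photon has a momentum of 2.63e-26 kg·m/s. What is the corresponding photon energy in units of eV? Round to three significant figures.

Take c = 2.99792458e8 m/s, 1 eV = 1.602176634e-19 J.
For a photon E = pc, so E = 7.885e-18 J.
Converting to eV: E = 49.21 eV ≈ 49.2 eV.

49.2 eV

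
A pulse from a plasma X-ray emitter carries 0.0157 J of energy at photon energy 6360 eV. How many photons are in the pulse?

Per-photon energy: E = 1.019e-15 J (from energy = 6360 eV).
N = E_total / E_photon = 0.0157 J / 1.019e-15 J = 1.54e13.

1.54e13 photons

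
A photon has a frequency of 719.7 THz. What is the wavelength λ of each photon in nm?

417 nm

First convert: f = 719.7 THz = 7.197e14 Hz.
For a photon λ = c/f, so λ = 4.166e-7 m.
Converting to nm: λ = 416.6 nm ≈ 417 nm.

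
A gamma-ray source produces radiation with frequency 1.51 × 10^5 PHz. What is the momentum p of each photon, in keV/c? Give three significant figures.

First convert: f = 1.51 × 10^5 PHz = 1.51 × 10^20 Hz.
For a photon p = hf/c, so p = 3.337 × 10^-22 kg·m/s.
Converting to keV/c: p = 624.5 keV/c ≈ 624 keV/c.

624 keV/c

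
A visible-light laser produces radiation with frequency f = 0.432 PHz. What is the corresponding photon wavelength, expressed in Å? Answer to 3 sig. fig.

Convert to SI: f = 0.432 PHz = 4.32e14 Hz.
Since λ = c/f for a photon, λ = 6.940e-7 m.
Converting to Å: λ = 6940 Å ≈ 6940 Å.

6940 Å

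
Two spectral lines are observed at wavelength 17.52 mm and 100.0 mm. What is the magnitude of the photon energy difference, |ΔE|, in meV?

Using E = hc/λ: E₁ = 1.1338e-23 J, E₂ = 1.9864e-24 J.
|ΔE| = |1.1338e-23 − 1.9864e-24| = 9.35e-24 J = 0.0584 meV.

0.0584 meV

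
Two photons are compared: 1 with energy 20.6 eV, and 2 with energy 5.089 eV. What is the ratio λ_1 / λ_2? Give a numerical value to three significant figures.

λ_1 = 6.019 × 10^-8 m (from energy = 20.6 eV, via λ = hc/E).
λ_2 = 2.436 × 10^-7 m (from energy = 5.089 eV, via λ = hc/E).
Ratio = 6.019 × 10^-8 / 2.436 × 10^-7 = 0.247.

0.247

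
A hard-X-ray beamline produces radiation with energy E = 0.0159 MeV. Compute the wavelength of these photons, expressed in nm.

First convert: E = 0.0159 MeV = 2.5475 × 10^-15 J.
Apply λ = hc/E: λ = 7.798 × 10^-11 m.
Converting to nm: λ = 0.07798 nm ≈ 0.0780 nm.

0.0780 nm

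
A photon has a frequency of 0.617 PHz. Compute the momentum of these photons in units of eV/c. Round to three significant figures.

Take h = 6.62607015·10^-34 J·s, c = 2.99792458·10^8 m/s, 1 eV = 1.602176634·10^-19 J.
First convert: f = 0.617 PHz = 6.17·10^14 Hz.
Apply p = hf/c: p = 1.364·10^-27 kg·m/s.
Converting to eV/c: p = 2.552 eV/c ≈ 2.55 eV/c.

2.55 eV/c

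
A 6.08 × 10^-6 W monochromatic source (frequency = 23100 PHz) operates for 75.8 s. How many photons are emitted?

Total energy: E_total = P·t = 6.08 × 10^-6 × 75.8 = 4.609 × 10^-4 J.
Per-photon energy: E = 1.531 × 10^-14 J.
N = E_total / E_photon = 3.01 × 10^10.

3.01 × 10^10 photons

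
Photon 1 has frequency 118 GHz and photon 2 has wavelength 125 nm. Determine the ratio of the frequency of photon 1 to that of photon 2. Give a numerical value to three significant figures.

4.92·10^-5

f_1 = 1.180·10^11 Hz (from frequency = 118 GHz, via f given directly).
f_2 = 2.398·10^15 Hz (from wavelength = 125 nm, via f = c/λ).
Ratio = 1.180·10^11 / 2.398·10^15 = 4.92·10^-5.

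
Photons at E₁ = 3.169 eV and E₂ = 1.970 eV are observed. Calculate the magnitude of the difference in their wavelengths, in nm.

238 nm

Using λ = hc/E: λ₁ = 3.9124 × 10^-7 m, λ₂ = 6.2936 × 10^-7 m.
|Δλ| = |3.9124 × 10^-7 − 6.2936 × 10^-7| = 2.38 × 10^-7 m = 238 nm.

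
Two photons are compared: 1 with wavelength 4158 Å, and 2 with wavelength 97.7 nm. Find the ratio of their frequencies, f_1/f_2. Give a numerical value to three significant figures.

0.235

f_1 = 7.210·10^14 Hz (from wavelength = 4158 Å, via f = c/λ).
f_2 = 3.069·10^15 Hz (from wavelength = 97.7 nm, via f = c/λ).
Ratio = 7.210·10^14 / 3.069·10^15 = 0.235.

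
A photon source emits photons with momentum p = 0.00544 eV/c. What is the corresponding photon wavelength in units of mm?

Use h = 6.62607015·10^-34 J·s, c = 2.99792458·10^8 m/s, 1 eV = 1.602176634·10^-19 J.
First convert: p = 0.00544 eV/c = 2.9073·10^-30 kg·m/s.
Since λ = h/p for a photon, λ = 2.279·10^-4 m.
Converting to mm: λ = 0.2279 mm ≈ 0.228 mm.

0.228 mm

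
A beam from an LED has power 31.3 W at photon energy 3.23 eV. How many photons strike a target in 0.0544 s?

Total energy: E_total = P·t = 31.3 × 0.0544 = 1.703 J.
Per-photon energy: E = 5.175e-19 J.
N = E_total / E_photon = 3.29e18.

3.29e18 photons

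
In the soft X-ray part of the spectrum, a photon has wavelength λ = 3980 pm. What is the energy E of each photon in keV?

In SI units: λ = 3980 pm = 3.98 × 10^-9 m.
For a photon E = hc/λ, so E = 4.991 × 10^-17 J.
Converting to keV: E = 0.3115 keV ≈ 0.312 keV.

0.312 keV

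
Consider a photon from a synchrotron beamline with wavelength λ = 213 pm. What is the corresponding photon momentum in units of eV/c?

5820 eV/c

Convert to SI: λ = 213 pm = 2.13·10^-10 m.
Since p = h/λ for a photon, p = 3.111·10^-24 kg·m/s.
Converting to eV/c: p = 5821 eV/c ≈ 5820 eV/c.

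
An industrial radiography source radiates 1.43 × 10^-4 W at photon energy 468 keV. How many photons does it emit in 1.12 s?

Total energy: E_total = P·t = 1.43 × 10^-4 × 1.12 = 1.602 × 10^-4 J.
Per-photon energy: E = 7.498 × 10^-14 J.
N = E_total / E_photon = 2.14 × 10^9.

2.14 × 10^9 photons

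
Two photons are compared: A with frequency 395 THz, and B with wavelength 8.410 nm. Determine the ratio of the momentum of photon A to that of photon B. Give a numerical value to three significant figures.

p_A = 8.730 × 10^-28 kg·m/s (from frequency = 395 THz, via p = hf/c).
p_B = 7.879 × 10^-26 kg·m/s (from wavelength = 8.410 nm, via p = h/λ).
Ratio = 8.730 × 10^-28 / 7.879 × 10^-26 = 0.0111.

0.0111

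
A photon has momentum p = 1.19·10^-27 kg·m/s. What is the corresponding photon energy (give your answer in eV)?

Since E = pc for a photon, E = 3.568·10^-19 J.
Converting to eV: E = 2.227 eV ≈ 2.23 eV.

2.23 eV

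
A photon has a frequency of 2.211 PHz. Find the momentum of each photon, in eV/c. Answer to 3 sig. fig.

9.14 eV/c

In SI units: f = 2.211 PHz = 2.211·10^15 Hz.
Since p = hf/c for a photon, p = 4.887·10^-27 kg·m/s.
Converting to eV/c: p = 9.144 eV/c ≈ 9.14 eV/c.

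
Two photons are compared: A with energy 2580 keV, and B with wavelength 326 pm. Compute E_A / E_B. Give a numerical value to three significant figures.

E_A = 4.134·10^-13 J (from energy = 2580 keV, via E given directly).
E_B = 6.093·10^-16 J (from wavelength = 326 pm, via E = hc/λ).
Ratio = 4.134·10^-13 / 6.093·10^-16 = 678.

678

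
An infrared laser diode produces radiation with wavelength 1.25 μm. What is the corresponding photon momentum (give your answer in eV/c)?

Use h = 6.62607015 × 10^-34 J·s, c = 2.99792458 × 10^8 m/s, 1 eV = 1.602176634 × 10^-19 J.
First convert: λ = 1.25 μm = 1.25 × 10^-6 m.
Apply p = h/λ: p = 5.301 × 10^-28 kg·m/s.
Converting to eV/c: p = 0.9919 eV/c ≈ 0.992 eV/c.

0.992 eV/c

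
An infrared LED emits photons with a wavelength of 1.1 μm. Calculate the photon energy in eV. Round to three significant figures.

(h = 6.62607015·10^-34 J·s, c = 2.99792458·10^8 m/s, 1 eV = 1.602176634·10^-19 J.)
In SI units: λ = 1.1 μm = 1.1·10^-6 m.
Since E = hc/λ for a photon, E = 1.806·10^-19 J.
Converting to eV: E = 1.127 eV ≈ 1.13 eV.

1.13 eV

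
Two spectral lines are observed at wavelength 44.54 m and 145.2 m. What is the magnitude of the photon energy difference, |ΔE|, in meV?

1.93 × 10^-5 meV

Using E = hc/λ: E₁ = 4.4599 × 10^-27 J, E₂ = 1.3681 × 10^-27 J.
|ΔE| = |4.4599 × 10^-27 − 1.3681 × 10^-27| = 3.09 × 10^-27 J = 1.93 × 10^-5 meV.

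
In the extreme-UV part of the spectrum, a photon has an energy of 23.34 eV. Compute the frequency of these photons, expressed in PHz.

Take h = 6.62607015e-34 J·s, 1 eV = 1.602176634e-19 J.
First convert: E = 23.34 eV = 3.7395e-18 J.
The photon relation is f = E/h, giving f = 5.644e15 Hz.
Converting to PHz: f = 5.644 PHz ≈ 5.64 PHz.

5.64 PHz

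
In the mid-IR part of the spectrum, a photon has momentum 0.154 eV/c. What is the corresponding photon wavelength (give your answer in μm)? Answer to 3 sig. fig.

In SI units: p = 0.154 eV/c = 8.2302 × 10^-29 kg·m/s.
Apply λ = h/p: λ = 8.051 × 10^-6 m.
Converting to μm: λ = 8.051 μm ≈ 8.05 μm.

8.05 μm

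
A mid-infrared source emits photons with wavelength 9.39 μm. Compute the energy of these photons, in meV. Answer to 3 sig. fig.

Use h = 6.62607015e-34 J·s, c = 2.99792458e8 m/s, 1 eV = 1.602176634e-19 J.
Convert to SI: λ = 9.39 μm = 9.39e-6 m.
Apply E = hc/λ: E = 2.115e-20 J.
Converting to meV: E = 132.0 meV ≈ 132 meV.

132 meV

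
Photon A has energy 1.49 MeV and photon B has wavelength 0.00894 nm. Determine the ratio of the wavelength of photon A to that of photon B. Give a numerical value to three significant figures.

0.0931

λ_A = 8.321e-13 m (from energy = 1.49 MeV, via λ = hc/E).
λ_B = 8.940e-12 m (from wavelength = 0.00894 nm, via λ given directly).
Ratio = 8.321e-13 / 8.940e-12 = 0.0931.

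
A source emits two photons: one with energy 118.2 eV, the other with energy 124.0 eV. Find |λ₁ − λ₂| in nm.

Using λ = hc/E: λ₁ = 1.0489e-8 m, λ₂ = 9.9987e-9 m.
|Δλ| = |1.0489e-8 − 9.9987e-9| = 4.91e-10 m = 0.491 nm.

0.491 nm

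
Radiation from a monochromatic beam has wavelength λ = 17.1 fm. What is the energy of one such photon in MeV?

72.5 MeV

(h = 6.62607015e-34 J·s, c = 2.99792458e8 m/s, 1 eV = 1.602176634e-19 J.)
In SI units: λ = 17.1 fm = 1.71e-14 m.
Since E = hc/λ for a photon, E = 1.162e-11 J.
Converting to MeV: E = 72.51 MeV ≈ 72.5 MeV.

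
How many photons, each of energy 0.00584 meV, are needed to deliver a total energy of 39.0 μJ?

4.17·10^19 photons

Per-photon energy: E = 9.357·10^-25 J (from energy = 0.00584 meV).
N = E_total / E_photon = 3.90·10^-5 J / 9.357·10^-25 J = 4.17·10^19.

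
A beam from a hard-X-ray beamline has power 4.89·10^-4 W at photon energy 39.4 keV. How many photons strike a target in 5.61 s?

4.35·10^11 photons

Total energy: E_total = P·t = 4.89·10^-4 × 5.61 = 0.002743 J.
Per-photon energy: E = 6.313·10^-15 J.
N = E_total / E_photon = 4.35·10^11.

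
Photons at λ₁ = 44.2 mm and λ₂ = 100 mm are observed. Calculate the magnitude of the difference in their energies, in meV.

0.0157 meV

Using E = hc/λ: E₁ = 4.494e-24 J, E₂ = 1.986e-24 J.
|ΔE| = |4.494e-24 − 1.986e-24| = 2.51e-24 J = 0.0157 meV.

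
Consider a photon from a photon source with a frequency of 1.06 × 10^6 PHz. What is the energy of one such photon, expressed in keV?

4380 keV

(h = 6.62607015 × 10^-34 J·s, 1 eV = 1.602176634 × 10^-19 J.)
In SI units: f = 1.06 × 10^6 PHz = 1.06 × 10^21 Hz.
For a photon E = hf, so E = 7.024 × 10^-13 J.
Converting to keV: E = 4384 keV ≈ 4380 keV.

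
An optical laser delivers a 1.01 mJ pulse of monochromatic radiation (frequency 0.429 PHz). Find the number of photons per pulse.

Per-photon energy: E = 2.843e-19 J (from frequency = 0.429 PHz).
N = E_total / E_photon = 0.00101 J / 2.843e-19 J = 3.55e15.

3.55e15 photons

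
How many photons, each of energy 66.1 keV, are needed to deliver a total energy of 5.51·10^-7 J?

Per-photon energy: E = 1.059·10^-14 J (from energy = 66.1 keV).
N = E_total / E_photon = 5.51·10^-7 J / 1.059·10^-14 J = 5.20·10^7.

5.20·10^7 photons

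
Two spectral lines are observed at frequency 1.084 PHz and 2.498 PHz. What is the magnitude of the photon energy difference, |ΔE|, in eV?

5.85 eV

Using E = hf: E₁ = 7.1827 × 10^-19 J, E₂ = 1.6552 × 10^-18 J.
|ΔE| = |7.1827 × 10^-19 − 1.6552 × 10^-18| = 9.37 × 10^-19 J = 5.85 eV.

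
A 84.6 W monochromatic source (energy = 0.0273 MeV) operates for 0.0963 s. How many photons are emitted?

1.86e15 photons

Total energy: E_total = P·t = 84.6 × 0.0963 = 8.147 J.
Per-photon energy: E = 4.374e-15 J.
N = E_total / E_photon = 1.86e15.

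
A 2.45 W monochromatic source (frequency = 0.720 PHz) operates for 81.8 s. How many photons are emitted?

4.20e20 photons

Total energy: E_total = P·t = 2.45 × 81.8 = 200.4 J.
Per-photon energy: E = 4.771e-19 J.
N = E_total / E_photon = 4.20e20.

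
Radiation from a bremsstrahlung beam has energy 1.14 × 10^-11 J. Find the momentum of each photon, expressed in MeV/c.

71.2 MeV/c

Since p = E/c for a photon, p = 3.803 × 10^-20 kg·m/s.
Converting to MeV/c: p = 71.15 MeV/c ≈ 71.2 MeV/c.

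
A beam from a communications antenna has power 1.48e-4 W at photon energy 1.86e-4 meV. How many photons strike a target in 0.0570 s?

Total energy: E_total = P·t = 1.48e-4 × 0.0570 = 8.436e-6 J.
Per-photon energy: E = 2.980e-26 J.
N = E_total / E_photon = 2.83e20.

2.83e20 photons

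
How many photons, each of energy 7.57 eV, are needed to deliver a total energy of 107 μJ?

Per-photon energy: E = 1.213·10^-18 J (from energy = 7.57 eV).
N = E_total / E_photon = 1.07·10^-4 J / 1.213·10^-18 J = 8.82·10^13.

8.82·10^13 photons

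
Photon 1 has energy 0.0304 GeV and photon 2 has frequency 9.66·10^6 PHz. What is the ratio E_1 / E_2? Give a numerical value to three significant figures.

E_1 = 4.871·10^-12 J (from energy = 0.0304 GeV, via E given directly).
E_2 = 6.401·10^-12 J (from frequency = 9.66·10^6 PHz, via E = hf).
Ratio = 4.871·10^-12 / 6.401·10^-12 = 0.761.

0.761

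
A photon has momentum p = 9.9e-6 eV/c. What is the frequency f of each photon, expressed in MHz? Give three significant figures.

(h = 6.62607015e-34 J·s, c = 2.99792458e8 m/s, 1 eV = 1.602176634e-19 J.)
First convert: p = 9.9e-6 eV/c = 5.2908e-33 kg·m/s.
The photon relation is f = pc/h, giving f = 2.394e9 Hz.
Converting to MHz: f = 2394 MHz ≈ 2390 MHz.

2390 MHz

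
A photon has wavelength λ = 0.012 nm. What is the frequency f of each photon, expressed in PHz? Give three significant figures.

2.50 × 10^4 PHz

Use c = 2.99792458 × 10^8 m/s.
Convert to SI: λ = 0.012 nm = 1.2 × 10^-11 m.
Since f = c/λ for a photon, f = 2.498 × 10^19 Hz.
Converting to PHz: f = 24980 PHz ≈ 2.50 × 10^4 PHz.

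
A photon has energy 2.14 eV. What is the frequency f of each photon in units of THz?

In SI units: E = 2.14 eV = 3.4287e-19 J.
For a photon f = E/h, so f = 5.174e14 Hz.
Converting to THz: f = 517.4 THz ≈ 517 THz.

517 THz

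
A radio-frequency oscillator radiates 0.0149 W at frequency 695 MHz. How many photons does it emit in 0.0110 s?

3.56e20 photons

Total energy: E_total = P·t = 0.0149 × 0.0110 = 1.639e-4 J.
Per-photon energy: E = 4.605e-25 J.
N = E_total / E_photon = 3.56e20.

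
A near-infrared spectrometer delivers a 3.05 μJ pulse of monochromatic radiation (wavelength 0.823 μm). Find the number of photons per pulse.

1.26 × 10^13 photons

Per-photon energy: E = 2.414 × 10^-19 J (from wavelength = 0.823 μm).
N = E_total / E_photon = 3.05 × 10^-6 J / 2.414 × 10^-19 J = 1.26 × 10^13.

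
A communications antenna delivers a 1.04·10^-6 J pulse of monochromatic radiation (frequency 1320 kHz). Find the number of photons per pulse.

Per-photon energy: E = 8.746·10^-28 J (from frequency = 1320 kHz).
N = E_total / E_photon = 1.04·10^-6 J / 8.746·10^-28 J = 1.19·10^21.

1.19·10^21 photons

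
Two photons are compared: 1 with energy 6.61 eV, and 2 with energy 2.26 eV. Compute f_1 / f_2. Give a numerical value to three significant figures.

2.92

f_1 = 1.598e15 Hz (from energy = 6.61 eV, via f = E/h).
f_2 = 5.465e14 Hz (from energy = 2.26 eV, via f = E/h).
Ratio = 1.598e15 / 5.465e14 = 2.92.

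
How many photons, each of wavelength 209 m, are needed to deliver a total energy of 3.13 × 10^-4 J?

Per-photon energy: E = 9.505 × 10^-28 J (from wavelength = 209 m).
N = E_total / E_photon = 3.13 × 10^-4 J / 9.505 × 10^-28 J = 3.29 × 10^23.

3.29 × 10^23 photons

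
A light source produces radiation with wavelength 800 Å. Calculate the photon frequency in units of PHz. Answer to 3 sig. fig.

Use c = 2.99792458e8 m/s.
First convert: λ = 800 Å = 8.00e-8 m.
The photon relation is f = c/λ, giving f = 3.747e15 Hz.
Converting to PHz: f = 3.747 PHz ≈ 3.75 PHz.

3.75 PHz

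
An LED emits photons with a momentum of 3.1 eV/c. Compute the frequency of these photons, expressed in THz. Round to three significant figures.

Take h = 6.62607015e-34 J·s, c = 2.99792458e8 m/s, 1 eV = 1.602176634e-19 J.
In SI units: p = 3.1 eV/c = 1.6567e-27 kg·m/s.
The photon relation is f = pc/h, giving f = 7.496e14 Hz.
Converting to THz: f = 749.6 THz ≈ 750 THz.

750 THz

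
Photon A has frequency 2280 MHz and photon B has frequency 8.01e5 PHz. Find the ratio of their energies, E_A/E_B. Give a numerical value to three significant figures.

E_A = 1.511e-24 J (from frequency = 2280 MHz, via E = hf).
E_B = 5.307e-13 J (from frequency = 8.01e5 PHz, via E = hf).
Ratio = 1.511e-24 / 5.307e-13 = 2.85e-12.

2.85e-12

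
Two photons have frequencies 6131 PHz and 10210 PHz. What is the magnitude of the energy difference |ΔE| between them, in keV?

Using E = hf: E₁ = 4.0624e-15 J, E₂ = 6.7652e-15 J.
|ΔE| = |4.0624e-15 − 6.7652e-15| = 2.70e-15 J = 16.9 keV.

16.9 keV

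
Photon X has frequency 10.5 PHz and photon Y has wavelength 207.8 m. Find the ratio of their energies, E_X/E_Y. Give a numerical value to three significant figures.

7.28e9

E_X = 6.957e-18 J (from frequency = 10.5 PHz, via E = hf).
E_Y = 9.559e-28 J (from wavelength = 207.8 m, via E = hc/λ).
Ratio = 6.957e-18 / 9.559e-28 = 7.28e9.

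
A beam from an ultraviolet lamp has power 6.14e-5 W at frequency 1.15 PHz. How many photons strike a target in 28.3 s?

Total energy: E_total = P·t = 6.14e-5 × 28.3 = 0.001738 J.
Per-photon energy: E = 7.620e-19 J.
N = E_total / E_photon = 2.28e15.

2.28e15 photons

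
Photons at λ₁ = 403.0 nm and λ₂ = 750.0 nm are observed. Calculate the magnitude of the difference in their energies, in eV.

1.42 eV

Using E = hc/λ: E₁ = 4.9291·10^-19 J, E₂ = 2.6486·10^-19 J.
|ΔE| = |4.9291·10^-19 − 2.6486·10^-19| = 2.28·10^-19 J = 1.42 eV.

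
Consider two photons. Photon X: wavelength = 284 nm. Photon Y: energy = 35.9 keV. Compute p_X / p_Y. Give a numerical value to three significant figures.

1.22·10^-4

p_X = 2.333·10^-27 kg·m/s (from wavelength = 284 nm, via p = h/λ).
p_Y = 1.919·10^-23 kg·m/s (from energy = 35.9 keV, via p = E/c).
Ratio = 2.333·10^-27 / 1.919·10^-23 = 1.22·10^-4.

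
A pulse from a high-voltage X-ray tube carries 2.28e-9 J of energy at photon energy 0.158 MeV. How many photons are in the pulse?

9.01e4 photons

Per-photon energy: E = 2.531e-14 J (from energy = 0.158 MeV).
N = E_total / E_photon = 2.28e-9 J / 2.531e-14 J = 90100.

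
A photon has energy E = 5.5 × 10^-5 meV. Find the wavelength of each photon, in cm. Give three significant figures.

Use h = 6.62607015 × 10^-34 J·s, c = 2.99792458 × 10^8 m/s, 1 eV = 1.602176634 × 10^-19 J.
First convert: E = 5.5 × 10^-5 meV = 8.8120 × 10^-27 J.
Apply λ = hc/E: λ = 22.54 m.
Converting to cm: λ = 2254 cm ≈ 2250 cm.

2250 cm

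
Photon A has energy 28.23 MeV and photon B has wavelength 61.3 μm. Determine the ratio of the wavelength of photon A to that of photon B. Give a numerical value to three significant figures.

λ_A = 4.392e-14 m (from energy = 28.23 MeV, via λ = hc/E).
λ_B = 6.130e-5 m (from wavelength = 61.3 μm, via λ given directly).
Ratio = 4.392e-14 / 6.130e-5 = 7.16e-10.

7.16e-10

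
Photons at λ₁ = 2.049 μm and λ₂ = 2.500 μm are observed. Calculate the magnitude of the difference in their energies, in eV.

Using E = hc/λ: E₁ = 9.6947 × 10^-20 J, E₂ = 7.9458 × 10^-20 J.
|ΔE| = |9.6947 × 10^-20 − 7.9458 × 10^-20| = 1.75 × 10^-20 J = 0.109 eV.

0.109 eV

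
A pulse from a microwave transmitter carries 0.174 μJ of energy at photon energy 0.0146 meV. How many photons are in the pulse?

7.44e16 photons

Per-photon energy: E = 2.339e-24 J (from energy = 0.0146 meV).
N = E_total / E_photon = 1.74e-7 J / 2.339e-24 J = 7.44e16.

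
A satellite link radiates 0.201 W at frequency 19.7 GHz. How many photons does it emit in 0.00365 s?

5.62e19 photons

Total energy: E_total = P·t = 0.201 × 0.00365 = 7.337e-4 J.
Per-photon energy: E = 1.305e-23 J.
N = E_total / E_photon = 5.62e19.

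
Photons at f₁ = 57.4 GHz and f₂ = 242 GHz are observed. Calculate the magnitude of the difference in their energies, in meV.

Using E = hf: E₁ = 3.803e-23 J, E₂ = 1.604e-22 J.
|ΔE| = |3.803e-23 − 1.604e-22| = 1.22e-22 J = 0.763 meV.

0.763 meV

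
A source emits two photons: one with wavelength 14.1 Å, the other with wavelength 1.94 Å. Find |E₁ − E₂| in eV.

5510 eV

Using E = hc/λ: E₁ = 1.409e-16 J, E₂ = 1.024e-15 J.
|ΔE| = |1.409e-16 − 1.024e-15| = 8.83e-16 J = 5510 eV.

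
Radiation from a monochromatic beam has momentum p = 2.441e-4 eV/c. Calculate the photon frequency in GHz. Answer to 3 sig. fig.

59.0 GHz

Take h = 6.62607015e-34 J·s, c = 2.99792458e8 m/s, 1 eV = 1.602176634e-19 J.
In SI units: p = 2.441e-4 eV/c = 1.3045e-31 kg·m/s.
The photon relation is f = pc/h, giving f = 5.902e10 Hz.
Converting to GHz: f = 59.02 GHz ≈ 59.0 GHz.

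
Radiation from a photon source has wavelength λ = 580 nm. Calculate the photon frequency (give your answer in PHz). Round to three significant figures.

0.517 PHz

Take c = 2.99792458e8 m/s.
In SI units: λ = 580 nm = 5.8e-7 m.
The photon relation is f = c/λ, giving f = 5.169e14 Hz.
Converting to PHz: f = 0.5169 PHz ≈ 0.517 PHz.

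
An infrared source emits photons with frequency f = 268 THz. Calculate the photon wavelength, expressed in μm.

1.12 μm

Take c = 2.99792458·10^8 m/s.
First convert: f = 268 THz = 2.68·10^14 Hz.
Apply λ = c/f: λ = 1.119·10^-6 m.
Converting to μm: λ = 1.119 μm ≈ 1.12 μm.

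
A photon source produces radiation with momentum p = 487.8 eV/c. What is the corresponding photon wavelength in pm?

Use h = 6.62607015 × 10^-34 J·s, c = 2.99792458 × 10^8 m/s, 1 eV = 1.602176634 × 10^-19 J.
Convert to SI: p = 487.8 eV/c = 2.6069 × 10^-25 kg·m/s.
For a photon λ = h/p, so λ = 2.542 × 10^-9 m.
Converting to pm: λ = 2542 pm ≈ 2540 pm.

2540 pm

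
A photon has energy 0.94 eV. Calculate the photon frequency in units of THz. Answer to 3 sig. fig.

227 THz

Use h = 6.62607015e-34 J·s, 1 eV = 1.602176634e-19 J.
In SI units: E = 0.94 eV = 1.5060e-19 J.
The photon relation is f = E/h, giving f = 2.273e14 Hz.
Converting to THz: f = 227.3 THz ≈ 227 THz.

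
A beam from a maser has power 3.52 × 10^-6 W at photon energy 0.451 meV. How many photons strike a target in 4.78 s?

2.33 × 10^17 photons

Total energy: E_total = P·t = 3.52 × 10^-6 × 4.78 = 1.683 × 10^-5 J.
Per-photon energy: E = 7.226 × 10^-23 J.
N = E_total / E_photon = 2.33 × 10^17.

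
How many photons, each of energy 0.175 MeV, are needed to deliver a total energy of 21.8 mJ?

Per-photon energy: E = 2.804e-14 J (from energy = 0.175 MeV).
N = E_total / E_photon = 0.0218 J / 2.804e-14 J = 7.78e11.

7.78e11 photons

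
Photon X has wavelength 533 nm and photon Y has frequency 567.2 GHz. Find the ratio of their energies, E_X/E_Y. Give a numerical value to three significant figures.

E_X = 3.727·10^-19 J (from wavelength = 533 nm, via E = hc/λ).
E_Y = 3.758·10^-22 J (from frequency = 567.2 GHz, via E = hf).
Ratio = 3.727·10^-19 / 3.758·10^-22 = 992.

992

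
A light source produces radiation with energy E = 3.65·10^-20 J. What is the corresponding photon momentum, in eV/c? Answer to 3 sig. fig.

0.228 eV/c

Use c = 2.99792458·10^8 m/s, 1 eV = 1.602176634·10^-19 J.
The photon relation is p = E/c, giving p = 1.218·10^-28 kg·m/s.
Converting to eV/c: p = 0.2278 eV/c ≈ 0.228 eV/c.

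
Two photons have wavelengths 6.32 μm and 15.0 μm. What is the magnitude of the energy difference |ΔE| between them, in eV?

0.114 eV

Using E = hc/λ: E₁ = 3.143 × 10^-20 J, E₂ = 1.324 × 10^-20 J.
|ΔE| = |3.143 × 10^-20 − 1.324 × 10^-20| = 1.82 × 10^-20 J = 0.114 eV.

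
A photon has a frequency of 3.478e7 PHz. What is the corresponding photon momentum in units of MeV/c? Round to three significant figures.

144 MeV/c

(h = 6.62607015e-34 J·s, c = 2.99792458e8 m/s, 1 eV = 1.602176634e-19 J.)
First convert: f = 3.478e7 PHz = 3.478e22 Hz.
Apply p = hf/c: p = 7.687e-20 kg·m/s.
Converting to MeV/c: p = 143.8 MeV/c ≈ 144 MeV/c.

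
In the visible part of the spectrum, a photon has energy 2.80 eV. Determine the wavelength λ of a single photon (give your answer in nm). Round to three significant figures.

Convert to SI: E = 2.80 eV = 4.4861e-19 J.
Apply λ = hc/E: λ = 4.428e-7 m.
Converting to nm: λ = 442.8 nm ≈ 443 nm.

443 nm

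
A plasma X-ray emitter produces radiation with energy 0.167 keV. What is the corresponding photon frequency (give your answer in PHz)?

(h = 6.62607015 × 10^-34 J·s, 1 eV = 1.602176634 × 10^-19 J.)
Convert to SI: E = 0.167 keV = 2.6756 × 10^-17 J.
For a photon f = E/h, so f = 4.038 × 10^16 Hz.
Converting to PHz: f = 40.38 PHz ≈ 40.4 PHz.

40.4 PHz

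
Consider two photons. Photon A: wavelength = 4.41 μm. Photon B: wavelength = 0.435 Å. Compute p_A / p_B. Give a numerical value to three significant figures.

p_A = 1.503·10^-28 kg·m/s (from wavelength = 4.41 μm, via p = h/λ).
p_B = 1.523·10^-23 kg·m/s (from wavelength = 0.435 Å, via p = h/λ).
Ratio = 1.503·10^-28 / 1.523·10^-23 = 9.86·10^-6.

9.86·10^-6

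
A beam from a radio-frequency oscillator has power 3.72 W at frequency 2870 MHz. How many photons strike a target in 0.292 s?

Total energy: E_total = P·t = 3.72 × 0.292 = 1.086 J.
Per-photon energy: E = 1.902 × 10^-24 J.
N = E_total / E_photon = 5.71 × 10^23.

5.71 × 10^23 photons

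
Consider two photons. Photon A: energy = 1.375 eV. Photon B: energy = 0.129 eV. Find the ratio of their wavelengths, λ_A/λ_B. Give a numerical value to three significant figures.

0.0938

λ_A = 9.017e-7 m (from energy = 1.375 eV, via λ = hc/E).
λ_B = 9.611e-6 m (from energy = 0.129 eV, via λ = hc/E).
Ratio = 9.017e-7 / 9.611e-6 = 0.0938.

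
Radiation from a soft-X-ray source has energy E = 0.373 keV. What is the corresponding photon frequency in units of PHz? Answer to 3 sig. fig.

90.2 PHz

Convert to SI: E = 0.373 keV = 5.9761 × 10^-17 J.
The photon relation is f = E/h, giving f = 9.019 × 10^16 Hz.
Converting to PHz: f = 90.19 PHz ≈ 90.2 PHz.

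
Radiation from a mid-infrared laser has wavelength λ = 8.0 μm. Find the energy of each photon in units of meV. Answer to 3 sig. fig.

In SI units: λ = 8.0 μm = 8.0·10^-6 m.
Since E = hc/λ for a photon, E = 2.483·10^-20 J.
Converting to meV: E = 155.0 meV ≈ 155 meV.

155 meV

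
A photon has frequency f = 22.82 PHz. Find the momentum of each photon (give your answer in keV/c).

(h = 6.62607015 × 10^-34 J·s, c = 2.99792458 × 10^8 m/s, 1 eV = 1.602176634 × 10^-19 J.)
First convert: f = 22.82 PHz = 2.282 × 10^16 Hz.
For a photon p = hf/c, so p = 5.044 × 10^-26 kg·m/s.
Converting to keV/c: p = 0.09438 keV/c ≈ 0.0944 keV/c.

0.0944 keV/c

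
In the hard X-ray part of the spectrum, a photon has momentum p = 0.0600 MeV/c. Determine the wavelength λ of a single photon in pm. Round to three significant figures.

Convert to SI: p = 0.0600 MeV/c = 3.2066 × 10^-23 kg·m/s.
Since λ = h/p for a photon, λ = 2.066 × 10^-11 m.
Converting to pm: λ = 20.66 pm ≈ 20.7 pm.

20.7 pm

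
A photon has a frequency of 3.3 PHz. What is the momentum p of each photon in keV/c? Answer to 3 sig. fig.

0.0136 keV/c

(h = 6.62607015e-34 J·s, c = 2.99792458e8 m/s, 1 eV = 1.602176634e-19 J.)
First convert: f = 3.3 PHz = 3.3e15 Hz.
The photon relation is p = hf/c, giving p = 7.294e-27 kg·m/s.
Converting to keV/c: p = 0.01365 keV/c ≈ 0.0136 keV/c.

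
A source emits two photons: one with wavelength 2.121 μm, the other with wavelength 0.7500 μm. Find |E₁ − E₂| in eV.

Using E = hc/λ: E₁ = 9.3656·10^-20 J, E₂ = 2.6486·10^-19 J.
|ΔE| = |9.3656·10^-20 − 2.6486·10^-19| = 1.71·10^-19 J = 1.07 eV.

1.07 eV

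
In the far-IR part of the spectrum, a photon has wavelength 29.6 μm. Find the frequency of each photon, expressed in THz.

(c = 2.99792458 × 10^8 m/s.)
First convert: λ = 29.6 μm = 2.96 × 10^-5 m.
For a photon f = c/λ, so f = 1.013 × 10^13 Hz.
Converting to THz: f = 10.13 THz ≈ 10.1 THz.

10.1 THz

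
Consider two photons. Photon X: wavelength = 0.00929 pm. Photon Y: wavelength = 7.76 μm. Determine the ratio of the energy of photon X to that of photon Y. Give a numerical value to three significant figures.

8.35·10^8

E_X = 2.138·10^-11 J (from wavelength = 0.00929 pm, via E = hc/λ).
E_Y = 2.560·10^-20 J (from wavelength = 7.76 μm, via E = hc/λ).
Ratio = 2.138·10^-11 / 2.560·10^-20 = 8.35·10^8.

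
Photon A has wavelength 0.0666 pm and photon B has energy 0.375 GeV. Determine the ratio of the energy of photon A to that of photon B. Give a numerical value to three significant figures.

E_A = 2.983 × 10^-12 J (from wavelength = 0.0666 pm, via E = hc/λ).
E_B = 6.008 × 10^-11 J (from energy = 0.375 GeV, via E given directly).
Ratio = 2.983 × 10^-12 / 6.008 × 10^-11 = 0.0496.

0.0496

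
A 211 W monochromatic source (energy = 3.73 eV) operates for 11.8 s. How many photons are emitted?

4.17e21 photons

Total energy: E_total = P·t = 211 × 11.8 = 2490 J.
Per-photon energy: E = 5.976e-19 J.
N = E_total / E_photon = 4.17e21.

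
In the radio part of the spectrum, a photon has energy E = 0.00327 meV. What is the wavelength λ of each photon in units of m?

0.379 m

Convert to SI: E = 0.00327 meV = 5.2391e-25 J.
Apply λ = hc/E: λ = 0.3792 m.
So λ ≈ 0.379 m.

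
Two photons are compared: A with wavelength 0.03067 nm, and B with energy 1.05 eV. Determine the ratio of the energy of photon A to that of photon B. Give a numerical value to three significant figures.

E_A = 6.477 × 10^-15 J (from wavelength = 0.03067 nm, via E = hc/λ).
E_B = 1.682 × 10^-19 J (from energy = 1.05 eV, via E given directly).
Ratio = 6.477 × 10^-15 / 1.682 × 10^-19 = 3.85 × 10^4.

3.85 × 10^4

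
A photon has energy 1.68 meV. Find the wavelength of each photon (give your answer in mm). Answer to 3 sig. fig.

In SI units: E = 1.68 meV = 2.6917e-22 J.
For a photon λ = hc/E, so λ = 7.380e-4 m.
Converting to mm: λ = 0.7380 mm ≈ 0.738 mm.

0.738 mm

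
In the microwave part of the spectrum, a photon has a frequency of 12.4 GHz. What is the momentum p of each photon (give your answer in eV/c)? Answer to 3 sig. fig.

In SI units: f = 12.4 GHz = 1.24 × 10^10 Hz.
The photon relation is p = hf/c, giving p = 2.741 × 10^-32 kg·m/s.
Converting to eV/c: p = 5.128 × 10^-5 eV/c ≈ 5.13 × 10^-5 eV/c.

5.13 × 10^-5 eV/c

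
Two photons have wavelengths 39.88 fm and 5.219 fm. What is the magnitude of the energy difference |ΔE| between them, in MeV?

Using E = hc/λ: E₁ = 4.9811 × 10^-12 J, E₂ = 3.8062 × 10^-11 J.
|ΔE| = |4.9811 × 10^-12 − 3.8062 × 10^-11| = 3.31 × 10^-11 J = 206 MeV.

206 MeV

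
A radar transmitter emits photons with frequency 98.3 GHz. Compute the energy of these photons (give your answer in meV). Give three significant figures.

0.407 meV

First convert: f = 98.3 GHz = 9.83e10 Hz.
Since E = hf for a photon, E = 6.513e-23 J.
Converting to meV: E = 0.4065 meV ≈ 0.407 meV.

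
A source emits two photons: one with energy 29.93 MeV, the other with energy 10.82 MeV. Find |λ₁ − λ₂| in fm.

Using λ = hc/E: λ₁ = 4.1425e-14 m, λ₂ = 1.1459e-13 m.
|Δλ| = |4.1425e-14 − 1.1459e-13| = 7.32e-14 m = 73.2 fm.

73.2 fm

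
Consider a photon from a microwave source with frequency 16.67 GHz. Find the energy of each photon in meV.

0.0689 meV

Convert to SI: f = 16.67 GHz = 1.667e10 Hz.
The photon relation is E = hf, giving E = 1.105e-23 J.
Converting to meV: E = 0.06894 meV ≈ 0.0689 meV.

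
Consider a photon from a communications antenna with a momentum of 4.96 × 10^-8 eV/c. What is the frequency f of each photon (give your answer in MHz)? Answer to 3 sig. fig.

12.0 MHz

Convert to SI: p = 4.96 × 10^-8 eV/c = 2.6508 × 10^-35 kg·m/s.
Since f = pc/h for a photon, f = 1.199 × 10^7 Hz.
Converting to MHz: f = 11.99 MHz ≈ 12.0 MHz.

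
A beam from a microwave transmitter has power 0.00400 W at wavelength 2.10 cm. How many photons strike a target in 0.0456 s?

1.93 × 10^19 photons

Total energy: E_total = P·t = 0.00400 × 0.0456 = 1.824 × 10^-4 J.
Per-photon energy: E = 9.459 × 10^-24 J.
N = E_total / E_photon = 1.93 × 10^19.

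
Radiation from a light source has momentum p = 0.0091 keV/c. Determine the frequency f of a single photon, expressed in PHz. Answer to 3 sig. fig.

Use h = 6.62607015·10^-34 J·s, c = 2.99792458·10^8 m/s, 1 eV = 1.602176634·10^-19 J.
In SI units: p = 0.0091 keV/c = 4.8633·10^-27 kg·m/s.
The photon relation is f = pc/h, giving f = 2.200·10^15 Hz.
Converting to PHz: f = 2.200 PHz ≈ 2.20 PHz.

2.20 PHz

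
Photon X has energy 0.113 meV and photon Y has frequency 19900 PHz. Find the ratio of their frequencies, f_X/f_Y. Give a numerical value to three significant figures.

f_X = 2.732e10 Hz (from energy = 0.113 meV, via f = E/h).
f_Y = 1.990e19 Hz (from frequency = 19900 PHz, via f given directly).
Ratio = 2.732e10 / 1.990e19 = 1.37e-9.

1.37e-9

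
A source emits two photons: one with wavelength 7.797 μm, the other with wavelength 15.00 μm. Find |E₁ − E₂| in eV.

Using E = hc/λ: E₁ = 2.5477·10^-20 J, E₂ = 1.3243·10^-20 J.
|ΔE| = |2.5477·10^-20 − 1.3243·10^-20| = 1.22·10^-20 J = 0.0764 eV.

0.0764 eV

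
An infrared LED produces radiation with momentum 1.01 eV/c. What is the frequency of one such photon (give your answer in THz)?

244 THz

First convert: p = 1.01 eV/c = 5.3977·10^-28 kg·m/s.
Apply f = pc/h: f = 2.442·10^14 Hz.
Converting to THz: f = 244.2 THz ≈ 244 THz.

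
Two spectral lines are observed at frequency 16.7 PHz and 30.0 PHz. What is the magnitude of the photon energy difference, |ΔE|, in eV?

Using E = hf: E₁ = 1.107 × 10^-17 J, E₂ = 1.988 × 10^-17 J.
|ΔE| = |1.107 × 10^-17 − 1.988 × 10^-17| = 8.81 × 10^-18 J = 55.0 eV.

55.0 eV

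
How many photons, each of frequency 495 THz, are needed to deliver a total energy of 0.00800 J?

Per-photon energy: E = 3.280 × 10^-19 J (from frequency = 495 THz).
N = E_total / E_photon = 0.00800 J / 3.280 × 10^-19 J = 2.44 × 10^16.

2.44 × 10^16 photons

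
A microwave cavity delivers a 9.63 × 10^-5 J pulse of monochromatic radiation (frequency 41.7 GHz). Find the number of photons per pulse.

Per-photon energy: E = 2.763 × 10^-23 J (from frequency = 41.7 GHz).
N = E_total / E_photon = 9.63 × 10^-5 J / 2.763 × 10^-23 J = 3.49 × 10^18.

3.49 × 10^18 photons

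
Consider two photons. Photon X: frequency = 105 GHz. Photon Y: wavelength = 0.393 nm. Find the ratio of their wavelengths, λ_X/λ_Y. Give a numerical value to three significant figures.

7.27 × 10^6

λ_X = 0.002855 m (from frequency = 105 GHz, via λ = c/f).
λ_Y = 3.930 × 10^-10 m (from wavelength = 0.393 nm, via λ given directly).
Ratio = 0.002855 / 3.930 × 10^-10 = 7.27 × 10^6.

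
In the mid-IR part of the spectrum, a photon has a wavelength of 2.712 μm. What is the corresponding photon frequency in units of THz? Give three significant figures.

In SI units: λ = 2.712 μm = 2.712·10^-6 m.
The photon relation is f = c/λ, giving f = 1.105·10^14 Hz.
Converting to THz: f = 110.5 THz ≈ 111 THz.

111 THz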